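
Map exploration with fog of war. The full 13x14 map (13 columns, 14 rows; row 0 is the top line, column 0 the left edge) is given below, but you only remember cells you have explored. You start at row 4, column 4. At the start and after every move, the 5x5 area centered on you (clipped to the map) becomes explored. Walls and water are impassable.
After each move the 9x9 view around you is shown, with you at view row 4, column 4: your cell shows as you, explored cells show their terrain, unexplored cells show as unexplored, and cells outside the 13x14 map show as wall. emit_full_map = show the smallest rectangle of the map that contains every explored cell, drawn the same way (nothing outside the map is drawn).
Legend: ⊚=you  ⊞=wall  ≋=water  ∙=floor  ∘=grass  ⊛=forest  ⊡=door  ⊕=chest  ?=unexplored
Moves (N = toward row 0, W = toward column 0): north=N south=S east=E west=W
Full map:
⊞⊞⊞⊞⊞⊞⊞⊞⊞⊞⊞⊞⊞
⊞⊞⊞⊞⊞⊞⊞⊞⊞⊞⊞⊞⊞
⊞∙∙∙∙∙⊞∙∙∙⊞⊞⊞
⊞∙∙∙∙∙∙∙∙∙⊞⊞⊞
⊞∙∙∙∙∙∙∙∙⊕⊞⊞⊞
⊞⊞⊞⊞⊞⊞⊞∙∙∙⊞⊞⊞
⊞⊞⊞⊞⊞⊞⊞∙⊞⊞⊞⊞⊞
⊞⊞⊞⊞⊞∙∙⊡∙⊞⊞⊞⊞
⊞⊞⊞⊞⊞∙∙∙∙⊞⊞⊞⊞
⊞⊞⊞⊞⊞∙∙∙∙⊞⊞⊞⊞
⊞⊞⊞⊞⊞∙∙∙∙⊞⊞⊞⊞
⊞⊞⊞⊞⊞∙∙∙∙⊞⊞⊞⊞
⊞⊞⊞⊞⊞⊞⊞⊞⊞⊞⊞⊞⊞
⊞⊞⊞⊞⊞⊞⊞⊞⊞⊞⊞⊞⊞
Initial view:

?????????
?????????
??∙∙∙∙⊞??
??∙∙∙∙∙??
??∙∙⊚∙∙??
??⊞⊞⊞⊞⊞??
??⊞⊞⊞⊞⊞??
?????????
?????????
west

⊞????????
⊞????????
⊞?∙∙∙∙∙⊞?
⊞?∙∙∙∙∙∙?
⊞?∙∙⊚∙∙∙?
⊞?⊞⊞⊞⊞⊞⊞?
⊞?⊞⊞⊞⊞⊞⊞?
⊞????????
⊞????????

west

⊞⊞???????
⊞⊞???????
⊞⊞⊞∙∙∙∙∙⊞
⊞⊞⊞∙∙∙∙∙∙
⊞⊞⊞∙⊚∙∙∙∙
⊞⊞⊞⊞⊞⊞⊞⊞⊞
⊞⊞⊞⊞⊞⊞⊞⊞⊞
⊞⊞???????
⊞⊞???????

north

⊞⊞⊞⊞⊞⊞⊞⊞⊞
⊞⊞???????
⊞⊞⊞⊞⊞⊞⊞??
⊞⊞⊞∙∙∙∙∙⊞
⊞⊞⊞∙⊚∙∙∙∙
⊞⊞⊞∙∙∙∙∙∙
⊞⊞⊞⊞⊞⊞⊞⊞⊞
⊞⊞⊞⊞⊞⊞⊞⊞⊞
⊞⊞???????

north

⊞⊞⊞⊞⊞⊞⊞⊞⊞
⊞⊞⊞⊞⊞⊞⊞⊞⊞
⊞⊞⊞⊞⊞⊞⊞??
⊞⊞⊞⊞⊞⊞⊞??
⊞⊞⊞∙⊚∙∙∙⊞
⊞⊞⊞∙∙∙∙∙∙
⊞⊞⊞∙∙∙∙∙∙
⊞⊞⊞⊞⊞⊞⊞⊞⊞
⊞⊞⊞⊞⊞⊞⊞⊞⊞

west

⊞⊞⊞⊞⊞⊞⊞⊞⊞
⊞⊞⊞⊞⊞⊞⊞⊞⊞
⊞⊞⊞⊞⊞⊞⊞⊞?
⊞⊞⊞⊞⊞⊞⊞⊞?
⊞⊞⊞⊞⊚∙∙∙∙
⊞⊞⊞⊞∙∙∙∙∙
⊞⊞⊞⊞∙∙∙∙∙
⊞⊞⊞⊞⊞⊞⊞⊞⊞
⊞⊞⊞⊞⊞⊞⊞⊞⊞

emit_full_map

⊞⊞⊞⊞⊞??
⊞⊞⊞⊞⊞??
⊞⊚∙∙∙∙⊞
⊞∙∙∙∙∙∙
⊞∙∙∙∙∙∙
⊞⊞⊞⊞⊞⊞⊞
⊞⊞⊞⊞⊞⊞⊞

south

⊞⊞⊞⊞⊞⊞⊞⊞⊞
⊞⊞⊞⊞⊞⊞⊞⊞?
⊞⊞⊞⊞⊞⊞⊞⊞?
⊞⊞⊞⊞∙∙∙∙∙
⊞⊞⊞⊞⊚∙∙∙∙
⊞⊞⊞⊞∙∙∙∙∙
⊞⊞⊞⊞⊞⊞⊞⊞⊞
⊞⊞⊞⊞⊞⊞⊞⊞⊞
⊞⊞⊞??????

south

⊞⊞⊞⊞⊞⊞⊞⊞?
⊞⊞⊞⊞⊞⊞⊞⊞?
⊞⊞⊞⊞∙∙∙∙∙
⊞⊞⊞⊞∙∙∙∙∙
⊞⊞⊞⊞⊚∙∙∙∙
⊞⊞⊞⊞⊞⊞⊞⊞⊞
⊞⊞⊞⊞⊞⊞⊞⊞⊞
⊞⊞⊞??????
⊞⊞⊞??????

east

⊞⊞⊞⊞⊞⊞⊞??
⊞⊞⊞⊞⊞⊞⊞??
⊞⊞⊞∙∙∙∙∙⊞
⊞⊞⊞∙∙∙∙∙∙
⊞⊞⊞∙⊚∙∙∙∙
⊞⊞⊞⊞⊞⊞⊞⊞⊞
⊞⊞⊞⊞⊞⊞⊞⊞⊞
⊞⊞???????
⊞⊞???????

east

⊞⊞⊞⊞⊞⊞???
⊞⊞⊞⊞⊞⊞???
⊞⊞∙∙∙∙∙⊞?
⊞⊞∙∙∙∙∙∙?
⊞⊞∙∙⊚∙∙∙?
⊞⊞⊞⊞⊞⊞⊞⊞?
⊞⊞⊞⊞⊞⊞⊞⊞?
⊞????????
⊞????????

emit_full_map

⊞⊞⊞⊞⊞??
⊞⊞⊞⊞⊞??
⊞∙∙∙∙∙⊞
⊞∙∙∙∙∙∙
⊞∙∙⊚∙∙∙
⊞⊞⊞⊞⊞⊞⊞
⊞⊞⊞⊞⊞⊞⊞

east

⊞⊞⊞⊞⊞????
⊞⊞⊞⊞⊞????
⊞∙∙∙∙∙⊞??
⊞∙∙∙∙∙∙??
⊞∙∙∙⊚∙∙??
⊞⊞⊞⊞⊞⊞⊞??
⊞⊞⊞⊞⊞⊞⊞??
?????????
?????????

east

⊞⊞⊞⊞?????
⊞⊞⊞⊞?????
∙∙∙∙∙⊞∙??
∙∙∙∙∙∙∙??
∙∙∙∙⊚∙∙??
⊞⊞⊞⊞⊞⊞∙??
⊞⊞⊞⊞⊞⊞∙??
?????????
?????????

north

⊞⊞⊞⊞⊞⊞⊞⊞⊞
⊞⊞⊞⊞?????
⊞⊞⊞⊞⊞⊞⊞??
∙∙∙∙∙⊞∙??
∙∙∙∙⊚∙∙??
∙∙∙∙∙∙∙??
⊞⊞⊞⊞⊞⊞∙??
⊞⊞⊞⊞⊞⊞∙??
?????????

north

⊞⊞⊞⊞⊞⊞⊞⊞⊞
⊞⊞⊞⊞⊞⊞⊞⊞⊞
⊞⊞⊞⊞⊞⊞⊞??
⊞⊞⊞⊞⊞⊞⊞??
∙∙∙∙⊚⊞∙??
∙∙∙∙∙∙∙??
∙∙∙∙∙∙∙??
⊞⊞⊞⊞⊞⊞∙??
⊞⊞⊞⊞⊞⊞∙??

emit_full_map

⊞⊞⊞⊞⊞⊞⊞⊞
⊞⊞⊞⊞⊞⊞⊞⊞
⊞∙∙∙∙⊚⊞∙
⊞∙∙∙∙∙∙∙
⊞∙∙∙∙∙∙∙
⊞⊞⊞⊞⊞⊞⊞∙
⊞⊞⊞⊞⊞⊞⊞∙


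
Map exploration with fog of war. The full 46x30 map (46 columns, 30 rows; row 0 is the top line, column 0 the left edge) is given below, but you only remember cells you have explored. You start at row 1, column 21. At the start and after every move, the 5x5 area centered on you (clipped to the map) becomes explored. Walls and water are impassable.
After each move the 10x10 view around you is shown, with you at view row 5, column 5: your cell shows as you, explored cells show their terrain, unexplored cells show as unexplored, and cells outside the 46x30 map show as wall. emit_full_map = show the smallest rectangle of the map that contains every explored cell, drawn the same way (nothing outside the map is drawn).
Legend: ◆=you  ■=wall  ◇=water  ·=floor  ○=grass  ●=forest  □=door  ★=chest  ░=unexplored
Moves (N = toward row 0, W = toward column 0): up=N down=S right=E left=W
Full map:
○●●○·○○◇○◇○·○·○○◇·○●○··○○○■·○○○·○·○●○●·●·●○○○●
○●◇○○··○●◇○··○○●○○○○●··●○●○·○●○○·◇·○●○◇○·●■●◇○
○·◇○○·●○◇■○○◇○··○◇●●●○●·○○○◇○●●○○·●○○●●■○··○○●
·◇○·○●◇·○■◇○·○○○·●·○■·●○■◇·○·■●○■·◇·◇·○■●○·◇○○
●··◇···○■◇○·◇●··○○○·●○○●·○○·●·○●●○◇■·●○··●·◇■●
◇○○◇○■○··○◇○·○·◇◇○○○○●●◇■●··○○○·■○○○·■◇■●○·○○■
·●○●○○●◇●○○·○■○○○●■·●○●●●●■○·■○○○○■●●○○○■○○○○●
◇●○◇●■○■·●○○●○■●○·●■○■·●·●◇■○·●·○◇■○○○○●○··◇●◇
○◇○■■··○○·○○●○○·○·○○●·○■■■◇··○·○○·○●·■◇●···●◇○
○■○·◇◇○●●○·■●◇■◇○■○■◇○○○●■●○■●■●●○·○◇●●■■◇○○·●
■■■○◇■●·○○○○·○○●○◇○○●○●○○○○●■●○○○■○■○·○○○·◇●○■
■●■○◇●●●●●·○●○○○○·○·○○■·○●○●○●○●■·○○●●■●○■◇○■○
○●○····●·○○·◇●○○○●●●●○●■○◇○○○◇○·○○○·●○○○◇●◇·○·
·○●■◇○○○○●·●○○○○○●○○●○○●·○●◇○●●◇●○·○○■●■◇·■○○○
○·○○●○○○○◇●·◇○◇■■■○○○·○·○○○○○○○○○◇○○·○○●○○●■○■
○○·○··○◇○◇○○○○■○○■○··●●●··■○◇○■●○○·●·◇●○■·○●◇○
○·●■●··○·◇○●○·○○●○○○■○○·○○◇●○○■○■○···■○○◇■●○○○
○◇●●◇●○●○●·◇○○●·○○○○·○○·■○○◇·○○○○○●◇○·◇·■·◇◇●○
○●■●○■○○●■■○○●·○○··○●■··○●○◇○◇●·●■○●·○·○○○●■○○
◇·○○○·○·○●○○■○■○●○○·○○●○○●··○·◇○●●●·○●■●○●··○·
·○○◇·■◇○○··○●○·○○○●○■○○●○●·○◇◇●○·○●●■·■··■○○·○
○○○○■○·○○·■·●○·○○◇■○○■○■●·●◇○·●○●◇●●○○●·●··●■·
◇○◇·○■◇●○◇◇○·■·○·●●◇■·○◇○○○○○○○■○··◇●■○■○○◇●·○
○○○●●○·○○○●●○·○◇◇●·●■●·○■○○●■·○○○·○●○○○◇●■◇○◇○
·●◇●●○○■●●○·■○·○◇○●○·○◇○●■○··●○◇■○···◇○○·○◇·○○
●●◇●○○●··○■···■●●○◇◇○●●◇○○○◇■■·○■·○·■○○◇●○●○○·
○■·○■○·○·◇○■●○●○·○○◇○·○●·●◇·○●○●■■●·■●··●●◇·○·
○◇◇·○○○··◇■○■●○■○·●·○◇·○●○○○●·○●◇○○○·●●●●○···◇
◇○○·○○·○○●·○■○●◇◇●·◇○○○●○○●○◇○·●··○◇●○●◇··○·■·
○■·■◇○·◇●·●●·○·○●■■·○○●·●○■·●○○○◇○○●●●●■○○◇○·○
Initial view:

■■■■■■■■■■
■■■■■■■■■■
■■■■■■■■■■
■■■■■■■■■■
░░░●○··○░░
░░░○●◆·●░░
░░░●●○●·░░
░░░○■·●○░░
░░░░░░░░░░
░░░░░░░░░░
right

■■■■■■■■■■
■■■■■■■■■■
■■■■■■■■■■
■■■■■■■■■■
░░●○··○○░░
░░○●·◆●○░░
░░●●○●·○░░
░░○■·●○■░░
░░░░░░░░░░
░░░░░░░░░░

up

■■■■■■■■■■
■■■■■■■■■■
■■■■■■■■■■
■■■■■■■■■■
■■■■■■■■■■
░░●○·◆○○░░
░░○●··●○░░
░░●●○●·○░░
░░○■·●○■░░
░░░░░░░░░░

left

■■■■■■■■■■
■■■■■■■■■■
■■■■■■■■■■
■■■■■■■■■■
■■■■■■■■■■
░░░●○◆·○○░
░░░○●··●○░
░░░●●○●·○░
░░░○■·●○■░
░░░░░░░░░░

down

■■■■■■■■■■
■■■■■■■■■■
■■■■■■■■■■
■■■■■■■■■■
░░░●○··○○░
░░░○●◆·●○░
░░░●●○●·○░
░░░○■·●○■░
░░░░░░░░░░
░░░░░░░░░░

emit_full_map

●○··○○
○●◆·●○
●●○●·○
○■·●○■

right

■■■■■■■■■■
■■■■■■■■■■
■■■■■■■■■■
■■■■■■■■■■
░░●○··○○░░
░░○●·◆●○░░
░░●●○●·○░░
░░○■·●○■░░
░░░░░░░░░░
░░░░░░░░░░

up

■■■■■■■■■■
■■■■■■■■■■
■■■■■■■■■■
■■■■■■■■■■
■■■■■■■■■■
░░●○·◆○○░░
░░○●··●○░░
░░●●○●·○░░
░░○■·●○■░░
░░░░░░░░░░

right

■■■■■■■■■■
■■■■■■■■■■
■■■■■■■■■■
■■■■■■■■■■
■■■■■■■■■■
░●○··◆○○░░
░○●··●○●░░
░●●○●·○○░░
░○■·●○■░░░
░░░░░░░░░░

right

■■■■■■■■■■
■■■■■■■■■■
■■■■■■■■■■
■■■■■■■■■■
■■■■■■■■■■
●○··○◆○■░░
○●··●○●○░░
●●○●·○○○░░
○■·●○■░░░░
░░░░░░░░░░

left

■■■■■■■■■■
■■■■■■■■■■
■■■■■■■■■■
■■■■■■■■■■
■■■■■■■■■■
░●○··◆○○■░
░○●··●○●○░
░●●○●·○○○░
░○■·●○■░░░
░░░░░░░░░░

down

■■■■■■■■■■
■■■■■■■■■■
■■■■■■■■■■
■■■■■■■■■■
░●○··○○○■░
░○●··◆○●○░
░●●○●·○○○░
░○■·●○■◇░░
░░░░░░░░░░
░░░░░░░░░░

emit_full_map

●○··○○○■
○●··◆○●○
●●○●·○○○
○■·●○■◇░

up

■■■■■■■■■■
■■■■■■■■■■
■■■■■■■■■■
■■■■■■■■■■
■■■■■■■■■■
░●○··◆○○■░
░○●··●○●○░
░●●○●·○○○░
░○■·●○■◇░░
░░░░░░░░░░

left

■■■■■■■■■■
■■■■■■■■■■
■■■■■■■■■■
■■■■■■■■■■
■■■■■■■■■■
░░●○·◆○○○■
░░○●··●○●○
░░●●○●·○○○
░░○■·●○■◇░
░░░░░░░░░░

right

■■■■■■■■■■
■■■■■■■■■■
■■■■■■■■■■
■■■■■■■■■■
■■■■■■■■■■
░●○··◆○○■░
░○●··●○●○░
░●●○●·○○○░
░○■·●○■◇░░
░░░░░░░░░░

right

■■■■■■■■■■
■■■■■■■■■■
■■■■■■■■■■
■■■■■■■■■■
■■■■■■■■■■
●○··○◆○■░░
○●··●○●○░░
●●○●·○○○░░
○■·●○■◇░░░
░░░░░░░░░░


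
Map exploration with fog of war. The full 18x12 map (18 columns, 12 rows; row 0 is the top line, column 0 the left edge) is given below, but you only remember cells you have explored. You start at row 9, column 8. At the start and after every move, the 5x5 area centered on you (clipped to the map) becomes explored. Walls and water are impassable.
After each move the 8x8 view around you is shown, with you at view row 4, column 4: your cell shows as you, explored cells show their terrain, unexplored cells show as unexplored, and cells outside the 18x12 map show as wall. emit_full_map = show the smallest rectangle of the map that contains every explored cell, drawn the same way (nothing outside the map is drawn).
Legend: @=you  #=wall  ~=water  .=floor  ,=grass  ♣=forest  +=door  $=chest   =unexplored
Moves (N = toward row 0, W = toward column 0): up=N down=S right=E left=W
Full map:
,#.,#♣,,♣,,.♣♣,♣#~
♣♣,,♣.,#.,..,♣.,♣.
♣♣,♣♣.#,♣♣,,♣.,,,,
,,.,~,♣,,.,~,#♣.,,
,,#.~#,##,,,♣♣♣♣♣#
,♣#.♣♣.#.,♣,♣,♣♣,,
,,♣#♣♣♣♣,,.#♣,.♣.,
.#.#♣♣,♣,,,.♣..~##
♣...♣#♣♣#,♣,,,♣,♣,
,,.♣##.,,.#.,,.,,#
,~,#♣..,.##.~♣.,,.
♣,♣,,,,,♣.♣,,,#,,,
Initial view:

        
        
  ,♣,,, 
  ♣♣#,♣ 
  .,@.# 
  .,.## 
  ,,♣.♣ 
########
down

        
  ,♣,,, 
  ♣♣#,♣ 
  .,,.# 
  .,@## 
  ,,♣.♣ 
########
########

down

  ,♣,,, 
  ♣♣#,♣ 
  .,,.# 
  .,.## 
  ,,@.♣ 
########
########
########

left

   ,♣,,,
   ♣♣#,♣
  #.,,.#
  ..,.##
  ,,@♣.♣
########
########
########

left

    ,♣,,
    ♣♣#,
  ##.,,.
  ♣..,.#
  ,,@,♣.
########
########
########

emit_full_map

  ,♣,,,
  ♣♣#,♣
##.,,.#
♣..,.##
,,@,♣.♣

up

        
    ,♣,,
  ♣#♣♣#,
  ##.,,.
  ♣.@,.#
  ,,,,♣.
########
########

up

        
        
  ♣♣,♣,,
  ♣#♣♣#,
  ##@,,.
  ♣..,.#
  ,,,,♣.
########

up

        
        
  ♣♣♣♣, 
  ♣♣,♣,,
  ♣#@♣#,
  ##.,,.
  ♣..,.#
  ,,,,♣.

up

        
        
  ♣♣.#. 
  ♣♣♣♣, 
  ♣♣@♣,,
  ♣#♣♣#,
  ##.,,.
  ♣..,.#

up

        
        
  ~#,## 
  ♣♣.#. 
  ♣♣@♣, 
  ♣♣,♣,,
  ♣#♣♣#,
  ##.,,.

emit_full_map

~#,##  
♣♣.#.  
♣♣@♣,  
♣♣,♣,,,
♣#♣♣#,♣
##.,,.#
♣..,.##
,,,,♣.♣

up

        
        
  ~,♣,, 
  ~#,## 
  ♣♣@#. 
  ♣♣♣♣, 
  ♣♣,♣,,
  ♣#♣♣#,

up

        
        
  ♣.#,♣ 
  ~,♣,, 
  ~#@## 
  ♣♣.#. 
  ♣♣♣♣, 
  ♣♣,♣,,

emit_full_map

♣.#,♣  
~,♣,,  
~#@##  
♣♣.#.  
♣♣♣♣,  
♣♣,♣,,,
♣#♣♣#,♣
##.,,.#
♣..,.##
,,,,♣.♣


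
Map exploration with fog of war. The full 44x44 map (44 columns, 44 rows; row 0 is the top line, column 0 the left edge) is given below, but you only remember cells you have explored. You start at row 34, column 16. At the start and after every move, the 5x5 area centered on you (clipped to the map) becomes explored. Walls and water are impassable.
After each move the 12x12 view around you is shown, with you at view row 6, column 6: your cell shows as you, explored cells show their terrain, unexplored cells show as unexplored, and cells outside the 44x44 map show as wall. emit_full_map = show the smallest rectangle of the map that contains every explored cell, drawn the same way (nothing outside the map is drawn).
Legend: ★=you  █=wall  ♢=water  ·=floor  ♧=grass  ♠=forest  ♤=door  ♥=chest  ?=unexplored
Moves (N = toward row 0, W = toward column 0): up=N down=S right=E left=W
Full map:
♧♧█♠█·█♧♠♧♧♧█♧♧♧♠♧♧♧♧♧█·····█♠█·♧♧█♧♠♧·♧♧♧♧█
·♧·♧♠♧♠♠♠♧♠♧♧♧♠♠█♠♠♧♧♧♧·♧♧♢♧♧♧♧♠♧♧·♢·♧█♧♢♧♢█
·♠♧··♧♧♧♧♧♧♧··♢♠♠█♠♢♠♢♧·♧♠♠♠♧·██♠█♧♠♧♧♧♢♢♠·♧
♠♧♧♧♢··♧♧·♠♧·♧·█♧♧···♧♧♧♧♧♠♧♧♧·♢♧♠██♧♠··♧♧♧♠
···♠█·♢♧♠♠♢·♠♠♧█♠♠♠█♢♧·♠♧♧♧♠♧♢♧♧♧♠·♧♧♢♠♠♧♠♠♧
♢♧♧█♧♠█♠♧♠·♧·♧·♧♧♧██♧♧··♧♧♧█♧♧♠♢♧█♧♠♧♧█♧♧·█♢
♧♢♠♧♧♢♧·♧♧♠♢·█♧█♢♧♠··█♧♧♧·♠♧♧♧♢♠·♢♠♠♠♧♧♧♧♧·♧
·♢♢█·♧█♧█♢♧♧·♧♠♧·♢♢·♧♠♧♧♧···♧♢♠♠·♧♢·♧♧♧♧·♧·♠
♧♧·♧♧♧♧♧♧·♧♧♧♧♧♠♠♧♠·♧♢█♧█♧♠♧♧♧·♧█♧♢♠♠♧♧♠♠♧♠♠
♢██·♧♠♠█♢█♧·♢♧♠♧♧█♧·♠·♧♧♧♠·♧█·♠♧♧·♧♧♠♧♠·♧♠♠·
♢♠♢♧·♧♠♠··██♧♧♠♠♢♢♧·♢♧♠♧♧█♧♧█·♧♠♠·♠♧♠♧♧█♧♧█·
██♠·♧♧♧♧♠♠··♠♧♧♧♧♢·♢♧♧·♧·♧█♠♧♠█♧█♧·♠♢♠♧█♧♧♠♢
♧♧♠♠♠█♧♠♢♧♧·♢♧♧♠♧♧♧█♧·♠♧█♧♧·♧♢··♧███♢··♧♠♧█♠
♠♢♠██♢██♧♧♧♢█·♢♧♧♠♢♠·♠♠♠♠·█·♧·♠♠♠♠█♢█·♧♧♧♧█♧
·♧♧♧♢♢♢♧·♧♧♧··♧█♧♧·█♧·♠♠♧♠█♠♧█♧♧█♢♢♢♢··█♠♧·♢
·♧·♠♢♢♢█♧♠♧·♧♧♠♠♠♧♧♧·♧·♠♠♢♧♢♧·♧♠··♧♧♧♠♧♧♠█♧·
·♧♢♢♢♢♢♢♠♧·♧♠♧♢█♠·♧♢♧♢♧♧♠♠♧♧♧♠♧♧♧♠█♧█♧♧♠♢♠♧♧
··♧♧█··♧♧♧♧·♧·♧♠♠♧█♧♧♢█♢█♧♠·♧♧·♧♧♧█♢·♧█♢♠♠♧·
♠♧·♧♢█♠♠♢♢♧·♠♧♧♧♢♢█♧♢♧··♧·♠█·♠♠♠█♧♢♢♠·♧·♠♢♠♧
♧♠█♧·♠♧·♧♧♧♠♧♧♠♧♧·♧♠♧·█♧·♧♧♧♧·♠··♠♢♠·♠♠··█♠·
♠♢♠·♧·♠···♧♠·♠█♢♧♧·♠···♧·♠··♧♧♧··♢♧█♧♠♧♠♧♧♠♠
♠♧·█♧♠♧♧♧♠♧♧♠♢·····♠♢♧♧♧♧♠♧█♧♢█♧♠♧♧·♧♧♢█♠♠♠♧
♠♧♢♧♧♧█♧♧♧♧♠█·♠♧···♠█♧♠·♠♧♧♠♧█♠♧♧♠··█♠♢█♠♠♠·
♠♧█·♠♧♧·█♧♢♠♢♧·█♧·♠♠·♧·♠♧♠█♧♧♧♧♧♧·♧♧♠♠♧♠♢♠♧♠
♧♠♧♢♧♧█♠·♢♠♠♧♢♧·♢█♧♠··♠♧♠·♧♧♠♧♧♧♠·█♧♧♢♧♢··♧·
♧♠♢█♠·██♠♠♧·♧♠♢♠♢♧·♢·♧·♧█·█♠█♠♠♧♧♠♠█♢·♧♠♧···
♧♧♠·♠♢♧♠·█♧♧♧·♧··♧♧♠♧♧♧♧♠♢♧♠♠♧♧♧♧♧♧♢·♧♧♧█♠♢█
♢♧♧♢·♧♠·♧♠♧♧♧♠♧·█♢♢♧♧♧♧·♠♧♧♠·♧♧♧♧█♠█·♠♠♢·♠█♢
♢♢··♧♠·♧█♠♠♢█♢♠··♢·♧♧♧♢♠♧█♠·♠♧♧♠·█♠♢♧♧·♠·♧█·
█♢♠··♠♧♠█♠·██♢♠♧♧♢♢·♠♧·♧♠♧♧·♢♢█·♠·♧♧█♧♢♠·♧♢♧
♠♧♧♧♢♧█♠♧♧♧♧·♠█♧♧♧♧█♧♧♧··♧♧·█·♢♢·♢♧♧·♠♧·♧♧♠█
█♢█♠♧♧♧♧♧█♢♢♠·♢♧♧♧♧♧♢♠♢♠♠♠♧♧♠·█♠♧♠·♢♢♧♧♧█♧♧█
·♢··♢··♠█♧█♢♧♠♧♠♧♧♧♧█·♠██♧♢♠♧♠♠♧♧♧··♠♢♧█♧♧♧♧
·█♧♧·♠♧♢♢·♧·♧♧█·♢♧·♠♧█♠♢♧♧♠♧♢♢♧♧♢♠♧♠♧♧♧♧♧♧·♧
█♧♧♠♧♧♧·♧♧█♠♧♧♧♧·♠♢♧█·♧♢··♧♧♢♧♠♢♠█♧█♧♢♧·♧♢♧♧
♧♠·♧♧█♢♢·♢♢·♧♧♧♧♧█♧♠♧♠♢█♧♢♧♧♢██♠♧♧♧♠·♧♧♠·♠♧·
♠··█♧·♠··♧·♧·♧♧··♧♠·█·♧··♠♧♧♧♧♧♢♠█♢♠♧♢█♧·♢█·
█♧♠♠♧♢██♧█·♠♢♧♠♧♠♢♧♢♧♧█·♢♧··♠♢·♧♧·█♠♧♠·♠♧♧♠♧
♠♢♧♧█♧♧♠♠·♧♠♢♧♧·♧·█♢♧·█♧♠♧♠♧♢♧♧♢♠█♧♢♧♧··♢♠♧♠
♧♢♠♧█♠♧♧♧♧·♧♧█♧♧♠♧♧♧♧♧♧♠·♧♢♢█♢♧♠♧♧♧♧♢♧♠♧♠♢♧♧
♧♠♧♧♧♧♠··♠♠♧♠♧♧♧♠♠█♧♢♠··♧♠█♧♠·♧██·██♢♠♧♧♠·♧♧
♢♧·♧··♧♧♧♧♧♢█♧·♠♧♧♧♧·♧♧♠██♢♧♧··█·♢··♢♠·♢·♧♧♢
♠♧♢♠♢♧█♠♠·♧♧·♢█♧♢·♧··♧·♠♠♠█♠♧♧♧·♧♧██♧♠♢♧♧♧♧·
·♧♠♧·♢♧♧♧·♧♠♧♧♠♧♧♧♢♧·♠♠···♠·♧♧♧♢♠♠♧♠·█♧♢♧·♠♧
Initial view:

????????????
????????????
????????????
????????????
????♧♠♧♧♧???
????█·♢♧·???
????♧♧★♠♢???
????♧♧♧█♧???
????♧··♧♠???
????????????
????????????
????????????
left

????????????
????????????
????????????
????????????
????♠♧♠♧♧♧??
????♧█·♢♧·??
????♧♧★·♠♢??
????♧♧♧♧█♧??
????♧♧··♧♠??
????????????
????????????
????????????

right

????????????
????????????
????????????
????????????
???♠♧♠♧♧♧???
???♧█·♢♧·???
???♧♧♧★♠♢???
???♧♧♧♧█♧???
???♧♧··♧♠???
????????????
????????????
????????????

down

????????????
????????????
????????????
???♠♧♠♧♧♧???
???♧█·♢♧·???
???♧♧♧·♠♢???
???♧♧♧★█♧???
???♧♧··♧♠???
????♠♧♠♢♧???
????????????
????????????
????????????

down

????????????
????????????
???♠♧♠♧♧♧???
???♧█·♢♧·???
???♧♧♧·♠♢???
???♧♧♧♧█♧???
???♧♧·★♧♠???
????♠♧♠♢♧???
????♧·♧·█???
????????????
????????????
????????????

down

????????????
???♠♧♠♧♧♧???
???♧█·♢♧·???
???♧♧♧·♠♢???
???♧♧♧♧█♧???
???♧♧··♧♠???
????♠♧★♢♧???
????♧·♧·█???
????♧♧♠♧♧???
????????????
????????????
????????????

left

????????????
????♠♧♠♧♧♧??
????♧█·♢♧·??
????♧♧♧·♠♢??
????♧♧♧♧█♧??
????♧♧··♧♠??
????♧♠★♠♢♧??
????♧♧·♧·█??
????█♧♧♠♧♧??
????????????
????????????
????????????

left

????????????
?????♠♧♠♧♧♧?
?????♧█·♢♧·?
?????♧♧♧·♠♢?
????♧♧♧♧♧█♧?
????·♧♧··♧♠?
????♢♧★♧♠♢♧?
????♢♧♧·♧·█?
????♧█♧♧♠♧♧?
????????????
????????????
????????????

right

????????????
????♠♧♠♧♧♧??
????♧█·♢♧·??
????♧♧♧·♠♢??
???♧♧♧♧♧█♧??
???·♧♧··♧♠??
???♢♧♠★♠♢♧??
???♢♧♧·♧·█??
???♧█♧♧♠♧♧??
????????????
????????????
????????????

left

????????????
?????♠♧♠♧♧♧?
?????♧█·♢♧·?
?????♧♧♧·♠♢?
????♧♧♧♧♧█♧?
????·♧♧··♧♠?
????♢♧★♧♠♢♧?
????♢♧♧·♧·█?
????♧█♧♧♠♧♧?
????????????
????????????
????????????

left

????????????
??????♠♧♠♧♧♧
??????♧█·♢♧·
??????♧♧♧·♠♢
????·♧♧♧♧♧█♧
????♧·♧♧··♧♠
????♠♢★♠♧♠♢♧
????♠♢♧♧·♧·█
????♧♧█♧♧♠♧♧
????????????
????????????
????????????

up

????????????
????????????
??????♠♧♠♧♧♧
??????♧█·♢♧·
????♠♧♧♧♧·♠♢
????·♧♧♧♧♧█♧
????♧·★♧··♧♠
????♠♢♧♠♧♠♢♧
????♠♢♧♧·♧·█
????♧♧█♧♧♠♧♧
????????????
????????????

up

????????????
????????????
????????????
??????♠♧♠♧♧♧
????·♧♧█·♢♧·
????♠♧♧♧♧·♠♢
????·♧★♧♧♧█♧
????♧·♧♧··♧♠
????♠♢♧♠♧♠♢♧
????♠♢♧♧·♧·█
????♧♧█♧♧♠♧♧
????????????

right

????????????
????????????
????????????
?????♠♧♠♧♧♧?
???·♧♧█·♢♧·?
???♠♧♧♧♧·♠♢?
???·♧♧★♧♧█♧?
???♧·♧♧··♧♠?
???♠♢♧♠♧♠♢♧?
???♠♢♧♧·♧·█?
???♧♧█♧♧♠♧♧?
????????????

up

????????????
????????????
????????????
????????????
????♧♠♧♠♧♧♧?
???·♧♧█·♢♧·?
???♠♧♧★♧·♠♢?
???·♧♧♧♧♧█♧?
???♧·♧♧··♧♠?
???♠♢♧♠♧♠♢♧?
???♠♢♧♧·♧·█?
???♧♧█♧♧♠♧♧?

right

????????????
????????????
????????????
????????????
???♧♠♧♠♧♧♧??
??·♧♧█·♢♧·??
??♠♧♧♧★·♠♢??
??·♧♧♧♧♧█♧??
??♧·♧♧··♧♠??
??♠♢♧♠♧♠♢♧??
??♠♢♧♧·♧·█??
??♧♧█♧♧♠♧♧??

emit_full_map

?♧♠♧♠♧♧♧
·♧♧█·♢♧·
♠♧♧♧★·♠♢
·♧♧♧♧♧█♧
♧·♧♧··♧♠
♠♢♧♠♧♠♢♧
♠♢♧♧·♧·█
♧♧█♧♧♠♧♧

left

????????????
????????????
????????????
????????????
????♧♠♧♠♧♧♧?
???·♧♧█·♢♧·?
???♠♧♧★♧·♠♢?
???·♧♧♧♧♧█♧?
???♧·♧♧··♧♠?
???♠♢♧♠♧♠♢♧?
???♠♢♧♧·♧·█?
???♧♧█♧♧♠♧♧?

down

????????????
????????????
????????????
????♧♠♧♠♧♧♧?
???·♧♧█·♢♧·?
???♠♧♧♧♧·♠♢?
???·♧♧★♧♧█♧?
???♧·♧♧··♧♠?
???♠♢♧♠♧♠♢♧?
???♠♢♧♧·♧·█?
???♧♧█♧♧♠♧♧?
????????????

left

????????????
????????????
????????????
?????♧♠♧♠♧♧♧
????·♧♧█·♢♧·
????♠♧♧♧♧·♠♢
????·♧★♧♧♧█♧
????♧·♧♧··♧♠
????♠♢♧♠♧♠♢♧
????♠♢♧♧·♧·█
????♧♧█♧♧♠♧♧
????????????

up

????????????
????????????
????????????
????????????
????♢♧♠♧♠♧♧♧
????·♧♧█·♢♧·
????♠♧★♧♧·♠♢
????·♧♧♧♧♧█♧
????♧·♧♧··♧♠
????♠♢♧♠♧♠♢♧
????♠♢♧♧·♧·█
????♧♧█♧♧♠♧♧

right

????????????
????????????
????????????
????????????
???♢♧♠♧♠♧♧♧?
???·♧♧█·♢♧·?
???♠♧♧★♧·♠♢?
???·♧♧♧♧♧█♧?
???♧·♧♧··♧♠?
???♠♢♧♠♧♠♢♧?
???♠♢♧♧·♧·█?
???♧♧█♧♧♠♧♧?

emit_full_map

♢♧♠♧♠♧♧♧
·♧♧█·♢♧·
♠♧♧★♧·♠♢
·♧♧♧♧♧█♧
♧·♧♧··♧♠
♠♢♧♠♧♠♢♧
♠♢♧♧·♧·█
♧♧█♧♧♠♧♧


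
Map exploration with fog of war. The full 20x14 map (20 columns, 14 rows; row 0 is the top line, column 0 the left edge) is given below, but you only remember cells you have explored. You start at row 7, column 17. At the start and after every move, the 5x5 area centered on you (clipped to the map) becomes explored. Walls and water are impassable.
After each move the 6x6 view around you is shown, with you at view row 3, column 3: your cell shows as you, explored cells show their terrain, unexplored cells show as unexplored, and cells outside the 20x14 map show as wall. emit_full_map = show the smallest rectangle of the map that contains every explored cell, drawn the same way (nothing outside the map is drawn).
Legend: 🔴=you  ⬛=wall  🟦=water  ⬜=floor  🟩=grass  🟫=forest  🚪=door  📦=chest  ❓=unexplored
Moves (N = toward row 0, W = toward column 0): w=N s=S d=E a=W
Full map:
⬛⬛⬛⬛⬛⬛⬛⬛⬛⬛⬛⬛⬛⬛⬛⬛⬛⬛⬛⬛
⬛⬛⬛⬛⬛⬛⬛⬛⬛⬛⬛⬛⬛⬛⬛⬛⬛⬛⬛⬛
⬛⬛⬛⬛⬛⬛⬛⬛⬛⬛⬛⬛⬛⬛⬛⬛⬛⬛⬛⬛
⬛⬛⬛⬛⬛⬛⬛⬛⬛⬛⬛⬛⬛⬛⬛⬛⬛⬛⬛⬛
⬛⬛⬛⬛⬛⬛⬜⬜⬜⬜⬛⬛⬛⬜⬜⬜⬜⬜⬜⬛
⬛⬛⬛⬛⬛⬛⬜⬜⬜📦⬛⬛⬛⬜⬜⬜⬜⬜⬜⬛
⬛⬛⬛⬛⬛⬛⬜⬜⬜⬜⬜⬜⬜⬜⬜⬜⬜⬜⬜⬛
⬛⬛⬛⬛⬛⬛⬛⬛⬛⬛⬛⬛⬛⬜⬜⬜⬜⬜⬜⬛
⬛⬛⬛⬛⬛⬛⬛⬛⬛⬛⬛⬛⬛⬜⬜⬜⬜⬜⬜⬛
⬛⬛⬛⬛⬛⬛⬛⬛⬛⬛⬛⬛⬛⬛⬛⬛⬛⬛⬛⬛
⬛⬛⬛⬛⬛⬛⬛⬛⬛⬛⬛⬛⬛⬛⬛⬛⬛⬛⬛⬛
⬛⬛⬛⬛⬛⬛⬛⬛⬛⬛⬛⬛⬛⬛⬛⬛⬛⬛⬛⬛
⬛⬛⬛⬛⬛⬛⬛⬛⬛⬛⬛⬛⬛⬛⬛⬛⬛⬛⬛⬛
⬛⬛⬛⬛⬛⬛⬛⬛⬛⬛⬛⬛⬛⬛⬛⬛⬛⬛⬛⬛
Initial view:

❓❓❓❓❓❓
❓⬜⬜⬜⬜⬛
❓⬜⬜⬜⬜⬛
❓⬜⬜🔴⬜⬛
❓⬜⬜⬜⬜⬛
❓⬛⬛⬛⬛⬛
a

❓❓❓❓❓❓
❓⬜⬜⬜⬜⬜
❓⬜⬜⬜⬜⬜
❓⬜⬜🔴⬜⬜
❓⬜⬜⬜⬜⬜
❓⬛⬛⬛⬛⬛

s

❓⬜⬜⬜⬜⬜
❓⬜⬜⬜⬜⬜
❓⬜⬜⬜⬜⬜
❓⬜⬜🔴⬜⬜
❓⬛⬛⬛⬛⬛
❓⬛⬛⬛⬛⬛

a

❓❓⬜⬜⬜⬜
❓⬜⬜⬜⬜⬜
❓⬜⬜⬜⬜⬜
❓⬜⬜🔴⬜⬜
❓⬛⬛⬛⬛⬛
❓⬛⬛⬛⬛⬛

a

❓❓❓⬜⬜⬜
❓⬜⬜⬜⬜⬜
❓⬛⬜⬜⬜⬜
❓⬛⬜🔴⬜⬜
❓⬛⬛⬛⬛⬛
❓⬛⬛⬛⬛⬛

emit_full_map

❓❓⬜⬜⬜⬜⬜⬛
⬜⬜⬜⬜⬜⬜⬜⬛
⬛⬜⬜⬜⬜⬜⬜⬛
⬛⬜🔴⬜⬜⬜⬜⬛
⬛⬛⬛⬛⬛⬛⬛⬛
⬛⬛⬛⬛⬛⬛⬛❓

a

❓❓❓❓⬜⬜
❓⬜⬜⬜⬜⬜
❓⬛⬛⬜⬜⬜
❓⬛⬛🔴⬜⬜
❓⬛⬛⬛⬛⬛
❓⬛⬛⬛⬛⬛

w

❓❓❓❓❓❓
❓⬛⬛⬜⬜⬜
❓⬜⬜⬜⬜⬜
❓⬛⬛🔴⬜⬜
❓⬛⬛⬜⬜⬜
❓⬛⬛⬛⬛⬛

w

❓❓❓❓❓❓
❓⬛⬛⬜⬜⬜
❓⬛⬛⬜⬜⬜
❓⬜⬜🔴⬜⬜
❓⬛⬛⬜⬜⬜
❓⬛⬛⬜⬜⬜

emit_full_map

⬛⬛⬜⬜⬜❓❓❓❓
⬛⬛⬜⬜⬜⬜⬜⬜⬛
⬜⬜🔴⬜⬜⬜⬜⬜⬛
⬛⬛⬜⬜⬜⬜⬜⬜⬛
⬛⬛⬜⬜⬜⬜⬜⬜⬛
⬛⬛⬛⬛⬛⬛⬛⬛⬛
⬛⬛⬛⬛⬛⬛⬛⬛❓


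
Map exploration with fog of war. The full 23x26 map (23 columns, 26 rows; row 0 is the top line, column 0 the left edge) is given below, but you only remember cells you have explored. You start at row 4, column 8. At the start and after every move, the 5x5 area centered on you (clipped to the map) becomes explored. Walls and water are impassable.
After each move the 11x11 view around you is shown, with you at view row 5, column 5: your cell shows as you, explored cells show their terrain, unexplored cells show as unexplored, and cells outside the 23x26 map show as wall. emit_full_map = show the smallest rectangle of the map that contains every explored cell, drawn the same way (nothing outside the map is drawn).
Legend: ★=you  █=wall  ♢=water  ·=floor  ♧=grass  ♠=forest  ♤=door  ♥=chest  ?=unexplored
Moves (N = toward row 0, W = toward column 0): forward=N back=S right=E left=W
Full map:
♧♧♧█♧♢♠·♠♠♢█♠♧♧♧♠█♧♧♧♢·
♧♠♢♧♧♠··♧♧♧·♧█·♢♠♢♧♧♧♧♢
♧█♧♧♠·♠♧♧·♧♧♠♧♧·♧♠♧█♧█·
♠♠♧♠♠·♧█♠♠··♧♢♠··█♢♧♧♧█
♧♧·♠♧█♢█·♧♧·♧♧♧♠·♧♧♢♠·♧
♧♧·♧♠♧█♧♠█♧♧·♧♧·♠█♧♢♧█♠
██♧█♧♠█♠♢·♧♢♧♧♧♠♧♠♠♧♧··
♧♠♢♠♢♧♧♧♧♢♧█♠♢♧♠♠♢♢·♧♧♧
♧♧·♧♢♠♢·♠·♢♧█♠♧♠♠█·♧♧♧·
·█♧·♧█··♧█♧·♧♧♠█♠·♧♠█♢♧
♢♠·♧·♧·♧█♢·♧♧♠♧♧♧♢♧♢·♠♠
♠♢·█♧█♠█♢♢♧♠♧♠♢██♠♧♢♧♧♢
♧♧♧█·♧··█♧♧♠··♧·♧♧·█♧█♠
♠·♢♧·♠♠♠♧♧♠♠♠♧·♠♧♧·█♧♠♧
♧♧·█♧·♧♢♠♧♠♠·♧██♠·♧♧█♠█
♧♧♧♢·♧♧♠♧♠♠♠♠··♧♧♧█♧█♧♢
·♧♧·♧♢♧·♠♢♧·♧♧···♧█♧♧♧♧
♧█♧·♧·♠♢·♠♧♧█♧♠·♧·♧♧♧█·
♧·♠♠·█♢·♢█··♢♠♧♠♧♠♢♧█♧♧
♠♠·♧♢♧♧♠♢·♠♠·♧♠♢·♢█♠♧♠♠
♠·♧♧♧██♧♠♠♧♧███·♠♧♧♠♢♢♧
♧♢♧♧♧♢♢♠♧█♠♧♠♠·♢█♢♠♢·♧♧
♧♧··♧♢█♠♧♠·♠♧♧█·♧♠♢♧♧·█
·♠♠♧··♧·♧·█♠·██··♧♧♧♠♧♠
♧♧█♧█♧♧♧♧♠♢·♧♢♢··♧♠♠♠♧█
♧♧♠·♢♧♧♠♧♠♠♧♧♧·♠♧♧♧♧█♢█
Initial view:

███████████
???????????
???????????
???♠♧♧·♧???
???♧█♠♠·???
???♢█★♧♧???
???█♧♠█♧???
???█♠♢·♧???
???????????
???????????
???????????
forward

███████████
███████████
???????????
???··♧♧♧???
???♠♧♧·♧???
???♧█★♠·???
???♢█·♧♧???
???█♧♠█♧???
???█♠♢·♧???
???????????
???????????

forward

███████████
███████████
███████████
???♠·♠♠♢???
???··♧♧♧???
???♠♧★·♧???
???♧█♠♠·???
???♢█·♧♧???
???█♧♠█♧???
???█♠♢·♧???
???????????

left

███████████
███████████
███████████
???♢♠·♠♠♢??
???♠··♧♧♧??
???·♠★♧·♧??
???·♧█♠♠·??
???█♢█·♧♧??
????█♧♠█♧??
????█♠♢·♧??
???????????

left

███████████
███████████
███████████
???♧♢♠·♠♠♢?
???♧♠··♧♧♧?
???♠·★♧♧·♧?
???♠·♧█♠♠·?
???♧█♢█·♧♧?
?????█♧♠█♧?
?????█♠♢·♧?
???????????

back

███████████
███████████
???♧♢♠·♠♠♢?
???♧♠··♧♧♧?
???♠·♠♧♧·♧?
???♠·★█♠♠·?
???♧█♢█·♧♧?
???♠♧█♧♠█♧?
?????█♠♢·♧?
???????????
???????????

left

███████████
███████████
????♧♢♠·♠♠♢
???♧♧♠··♧♧♧
???♧♠·♠♧♧·♧
???♠♠★♧█♠♠·
???♠♧█♢█·♧♧
???♧♠♧█♧♠█♧
??????█♠♢·♧
???????????
???????????

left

███████████
███████████
█????♧♢♠·♠♠
█??♢♧♧♠··♧♧
█??♧♧♠·♠♧♧·
█??♧♠★·♧█♠♠
█??·♠♧█♢█·♧
█??·♧♠♧█♧♠█
█??????█♠♢·
█??????????
█??????????

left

███████████
███████████
██????♧♢♠·♠
██?♠♢♧♧♠··♧
██?█♧♧♠·♠♧♧
██?♠♧★♠·♧█♠
██?♧·♠♧█♢█·
██?♧·♧♠♧█♧♠
██??????█♠♢
██?????????
██?????????

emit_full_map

???♧♢♠·♠♠♢
♠♢♧♧♠··♧♧♧
█♧♧♠·♠♧♧·♧
♠♧★♠·♧█♠♠·
♧·♠♧█♢█·♧♧
♧·♧♠♧█♧♠█♧
?????█♠♢·♧

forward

███████████
███████████
███████████
██?♧♧█♧♢♠·♠
██?♠♢♧♧♠··♧
██?█♧★♠·♠♧♧
██?♠♧♠♠·♧█♠
██?♧·♠♧█♢█·
██?♧·♧♠♧█♧♠
██??????█♠♢
██?????????

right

███████████
███████████
███████████
█?♧♧█♧♢♠·♠♠
█?♠♢♧♧♠··♧♧
█?█♧♧★·♠♧♧·
█?♠♧♠♠·♧█♠♠
█?♧·♠♧█♢█·♧
█?♧·♧♠♧█♧♠█
█??????█♠♢·
█??????????

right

███████████
███████████
███████████
?♧♧█♧♢♠·♠♠♢
?♠♢♧♧♠··♧♧♧
?█♧♧♠★♠♧♧·♧
?♠♧♠♠·♧█♠♠·
?♧·♠♧█♢█·♧♧
?♧·♧♠♧█♧♠█♧
??????█♠♢·♧
???????????

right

███████████
███████████
███████████
♧♧█♧♢♠·♠♠♢?
♠♢♧♧♠··♧♧♧?
█♧♧♠·★♧♧·♧?
♠♧♠♠·♧█♠♠·?
♧·♠♧█♢█·♧♧?
♧·♧♠♧█♧♠█♧?
?????█♠♢·♧?
???????????

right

███████████
███████████
███████████
♧█♧♢♠·♠♠♢??
♢♧♧♠··♧♧♧??
♧♧♠·♠★♧·♧??
♧♠♠·♧█♠♠·??
·♠♧█♢█·♧♧??
·♧♠♧█♧♠█♧??
????█♠♢·♧??
???????????

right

███████████
███████████
███████████
█♧♢♠·♠♠♢???
♧♧♠··♧♧♧???
♧♠·♠♧★·♧???
♠♠·♧█♠♠·???
♠♧█♢█·♧♧???
♧♠♧█♧♠█♧???
???█♠♢·♧???
???????????

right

███████████
███████████
███████████
♧♢♠·♠♠♢█???
♧♠··♧♧♧·???
♠·♠♧♧★♧♧???
♠·♧█♠♠··???
♧█♢█·♧♧·???
♠♧█♧♠█♧????
??█♠♢·♧????
???????????

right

███████████
███████████
███████████
♢♠·♠♠♢█♠???
♠··♧♧♧·♧???
·♠♧♧·★♧♠???
·♧█♠♠··♧???
█♢█·♧♧·♧???
♧█♧♠█♧?????
?█♠♢·♧?????
???????????

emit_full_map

♧♧█♧♢♠·♠♠♢█♠
♠♢♧♧♠··♧♧♧·♧
█♧♧♠·♠♧♧·★♧♠
♠♧♠♠·♧█♠♠··♧
♧·♠♧█♢█·♧♧·♧
♧·♧♠♧█♧♠█♧??
?????█♠♢·♧??

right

███████████
███████████
███████████
♠·♠♠♢█♠♧???
··♧♧♧·♧█???
♠♧♧·♧★♠♧???
♧█♠♠··♧♢???
♢█·♧♧·♧♧???
█♧♠█♧??????
█♠♢·♧??????
???????????

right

███████████
███████████
███████████
·♠♠♢█♠♧♧???
·♧♧♧·♧█·???
♧♧·♧♧★♧♧???
█♠♠··♧♢♠???
█·♧♧·♧♧♧???
♧♠█♧???????
♠♢·♧???????
???????????

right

███████████
███████████
███████████
♠♠♢█♠♧♧♧???
♧♧♧·♧█·♢???
♧·♧♧♠★♧·???
♠♠··♧♢♠·???
·♧♧·♧♧♧♠???
♠█♧????????
♢·♧????????
???????????

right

███████████
███████████
███████████
♠♢█♠♧♧♧♠???
♧♧·♧█·♢♠???
·♧♧♠♧★·♧???
♠··♧♢♠··???
♧♧·♧♧♧♠·???
█♧?????????
·♧?????????
???????????

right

███████████
███████████
███████████
♢█♠♧♧♧♠█???
♧·♧█·♢♠♢???
♧♧♠♧♧★♧♠???
··♧♢♠··█???
♧·♧♧♧♠·♧???
♧??????????
♧??????????
???????????

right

███████████
███████████
███████████
█♠♧♧♧♠█♧???
·♧█·♢♠♢♧???
♧♠♧♧·★♠♧???
·♧♢♠··█♢???
·♧♧♧♠·♧♧???
???????????
???????????
???????????

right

███████████
███████████
███████████
♠♧♧♧♠█♧♧???
♧█·♢♠♢♧♧???
♠♧♧·♧★♧█???
♧♢♠··█♢♧???
♧♧♧♠·♧♧♢???
???????????
???????????
???????????

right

███████████
███████████
███████████
♧♧♧♠█♧♧♧??█
█·♢♠♢♧♧♧??█
♧♧·♧♠★█♧??█
♢♠··█♢♧♧??█
♧♧♠·♧♧♢♠??█
??????????█
??????????█
??????????█

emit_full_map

♧♧█♧♢♠·♠♠♢█♠♧♧♧♠█♧♧♧
♠♢♧♧♠··♧♧♧·♧█·♢♠♢♧♧♧
█♧♧♠·♠♧♧·♧♧♠♧♧·♧♠★█♧
♠♧♠♠·♧█♠♠··♧♢♠··█♢♧♧
♧·♠♧█♢█·♧♧·♧♧♧♠·♧♧♢♠
♧·♧♠♧█♧♠█♧??????????
?????█♠♢·♧??????????

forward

███████████
███████████
███████████
███████████
♧♧♧♠█♧♧♧??█
█·♢♠♢★♧♧??█
♧♧·♧♠♧█♧??█
♢♠··█♢♧♧??█
♧♧♠·♧♧♢♠??█
??????????█
??????????█

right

███████████
███████████
███████████
███████████
♧♧♠█♧♧♧♢?██
·♢♠♢♧★♧♧?██
♧·♧♠♧█♧█?██
♠··█♢♧♧♧?██
♧♠·♧♧♢♠??██
?????????██
?????????██

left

███████████
███████████
███████████
███████████
♧♧♧♠█♧♧♧♢?█
█·♢♠♢★♧♧♧?█
♧♧·♧♠♧█♧█?█
♢♠··█♢♧♧♧?█
♧♧♠·♧♧♢♠??█
??????????█
??????????█

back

███████████
███████████
███████████
♧♧♧♠█♧♧♧♢?█
█·♢♠♢♧♧♧♧?█
♧♧·♧♠★█♧█?█
♢♠··█♢♧♧♧?█
♧♧♠·♧♧♢♠??█
??????????█
??????????█
??????????█

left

███████████
███████████
███████████
♠♧♧♧♠█♧♧♧♢?
♧█·♢♠♢♧♧♧♧?
♠♧♧·♧★♧█♧█?
♧♢♠··█♢♧♧♧?
♧♧♧♠·♧♧♢♠??
???????????
???????????
???????????

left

███████████
███████████
███████████
█♠♧♧♧♠█♧♧♧♢
·♧█·♢♠♢♧♧♧♧
♧♠♧♧·★♠♧█♧█
·♧♢♠··█♢♧♧♧
·♧♧♧♠·♧♧♢♠?
???????????
???????????
???????????

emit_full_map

♧♧█♧♢♠·♠♠♢█♠♧♧♧♠█♧♧♧♢
♠♢♧♧♠··♧♧♧·♧█·♢♠♢♧♧♧♧
█♧♧♠·♠♧♧·♧♧♠♧♧·★♠♧█♧█
♠♧♠♠·♧█♠♠··♧♢♠··█♢♧♧♧
♧·♠♧█♢█·♧♧·♧♧♧♠·♧♧♢♠?
♧·♧♠♧█♧♠█♧???????????
?????█♠♢·♧???????????
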